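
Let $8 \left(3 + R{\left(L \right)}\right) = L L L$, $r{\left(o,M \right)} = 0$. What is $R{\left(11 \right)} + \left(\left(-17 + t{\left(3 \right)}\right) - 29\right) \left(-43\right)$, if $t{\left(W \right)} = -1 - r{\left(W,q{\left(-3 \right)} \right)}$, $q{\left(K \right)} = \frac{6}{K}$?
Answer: $\frac{17475}{8} \approx 2184.4$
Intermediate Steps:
$R{\left(L \right)} = -3 + \frac{L^{3}}{8}$ ($R{\left(L \right)} = -3 + \frac{L L L}{8} = -3 + \frac{L^{2} L}{8} = -3 + \frac{L^{3}}{8}$)
$t{\left(W \right)} = -1$ ($t{\left(W \right)} = -1 - 0 = -1 + 0 = -1$)
$R{\left(11 \right)} + \left(\left(-17 + t{\left(3 \right)}\right) - 29\right) \left(-43\right) = \left(-3 + \frac{11^{3}}{8}\right) + \left(\left(-17 - 1\right) - 29\right) \left(-43\right) = \left(-3 + \frac{1}{8} \cdot 1331\right) + \left(-18 - 29\right) \left(-43\right) = \left(-3 + \frac{1331}{8}\right) - -2021 = \frac{1307}{8} + 2021 = \frac{17475}{8}$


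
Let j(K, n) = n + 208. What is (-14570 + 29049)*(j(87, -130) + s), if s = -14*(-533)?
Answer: 109171660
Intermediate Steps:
j(K, n) = 208 + n
s = 7462
(-14570 + 29049)*(j(87, -130) + s) = (-14570 + 29049)*((208 - 130) + 7462) = 14479*(78 + 7462) = 14479*7540 = 109171660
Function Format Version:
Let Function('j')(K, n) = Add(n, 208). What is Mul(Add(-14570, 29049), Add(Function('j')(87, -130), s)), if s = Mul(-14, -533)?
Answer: 109171660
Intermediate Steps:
Function('j')(K, n) = Add(208, n)
s = 7462
Mul(Add(-14570, 29049), Add(Function('j')(87, -130), s)) = Mul(Add(-14570, 29049), Add(Add(208, -130), 7462)) = Mul(14479, Add(78, 7462)) = Mul(14479, 7540) = 109171660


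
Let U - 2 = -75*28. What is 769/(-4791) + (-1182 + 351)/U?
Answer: 2367959/10051518 ≈ 0.23558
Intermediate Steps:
U = -2098 (U = 2 - 75*28 = 2 - 2100 = -2098)
769/(-4791) + (-1182 + 351)/U = 769/(-4791) + (-1182 + 351)/(-2098) = 769*(-1/4791) - 831*(-1/2098) = -769/4791 + 831/2098 = 2367959/10051518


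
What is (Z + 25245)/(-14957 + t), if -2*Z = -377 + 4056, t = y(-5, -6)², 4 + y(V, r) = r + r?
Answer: -46811/29402 ≈ -1.5921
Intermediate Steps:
y(V, r) = -4 + 2*r (y(V, r) = -4 + (r + r) = -4 + 2*r)
t = 256 (t = (-4 + 2*(-6))² = (-4 - 12)² = (-16)² = 256)
Z = -3679/2 (Z = -(-377 + 4056)/2 = -½*3679 = -3679/2 ≈ -1839.5)
(Z + 25245)/(-14957 + t) = (-3679/2 + 25245)/(-14957 + 256) = (46811/2)/(-14701) = (46811/2)*(-1/14701) = -46811/29402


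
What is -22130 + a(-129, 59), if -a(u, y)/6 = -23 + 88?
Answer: -22520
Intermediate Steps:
a(u, y) = -390 (a(u, y) = -6*(-23 + 88) = -6*65 = -390)
-22130 + a(-129, 59) = -22130 - 390 = -22520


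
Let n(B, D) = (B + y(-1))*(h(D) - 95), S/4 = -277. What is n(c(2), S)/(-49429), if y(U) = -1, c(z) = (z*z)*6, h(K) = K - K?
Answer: 2185/49429 ≈ 0.044205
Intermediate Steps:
h(K) = 0
S = -1108 (S = 4*(-277) = -1108)
c(z) = 6*z² (c(z) = z²*6 = 6*z²)
n(B, D) = 95 - 95*B (n(B, D) = (B - 1)*(0 - 95) = (-1 + B)*(-95) = 95 - 95*B)
n(c(2), S)/(-49429) = (95 - 570*2²)/(-49429) = (95 - 570*4)*(-1/49429) = (95 - 95*24)*(-1/49429) = (95 - 2280)*(-1/49429) = -2185*(-1/49429) = 2185/49429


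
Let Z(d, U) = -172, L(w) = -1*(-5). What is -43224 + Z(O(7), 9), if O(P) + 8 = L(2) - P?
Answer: -43396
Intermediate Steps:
L(w) = 5
O(P) = -3 - P (O(P) = -8 + (5 - P) = -3 - P)
-43224 + Z(O(7), 9) = -43224 - 172 = -43396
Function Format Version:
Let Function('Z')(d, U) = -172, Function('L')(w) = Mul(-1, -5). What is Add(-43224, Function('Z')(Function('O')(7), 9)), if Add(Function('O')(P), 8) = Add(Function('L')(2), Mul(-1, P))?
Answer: -43396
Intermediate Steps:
Function('L')(w) = 5
Function('O')(P) = Add(-3, Mul(-1, P)) (Function('O')(P) = Add(-8, Add(5, Mul(-1, P))) = Add(-3, Mul(-1, P)))
Add(-43224, Function('Z')(Function('O')(7), 9)) = Add(-43224, -172) = -43396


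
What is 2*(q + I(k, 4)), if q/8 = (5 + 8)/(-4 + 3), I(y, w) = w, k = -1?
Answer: -200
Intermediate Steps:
q = -104 (q = 8*((5 + 8)/(-4 + 3)) = 8*(13/(-1)) = 8*(13*(-1)) = 8*(-13) = -104)
2*(q + I(k, 4)) = 2*(-104 + 4) = 2*(-100) = -200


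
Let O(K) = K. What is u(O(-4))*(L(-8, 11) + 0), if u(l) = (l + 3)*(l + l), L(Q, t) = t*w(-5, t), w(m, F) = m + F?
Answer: 528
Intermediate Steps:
w(m, F) = F + m
L(Q, t) = t*(-5 + t) (L(Q, t) = t*(t - 5) = t*(-5 + t))
u(l) = 2*l*(3 + l) (u(l) = (3 + l)*(2*l) = 2*l*(3 + l))
u(O(-4))*(L(-8, 11) + 0) = (2*(-4)*(3 - 4))*(11*(-5 + 11) + 0) = (2*(-4)*(-1))*(11*6 + 0) = 8*(66 + 0) = 8*66 = 528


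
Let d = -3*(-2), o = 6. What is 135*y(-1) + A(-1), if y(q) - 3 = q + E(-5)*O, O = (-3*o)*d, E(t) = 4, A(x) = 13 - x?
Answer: -58036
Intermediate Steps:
d = 6
O = -108 (O = -3*6*6 = -18*6 = -108)
y(q) = -429 + q (y(q) = 3 + (q + 4*(-108)) = 3 + (q - 432) = 3 + (-432 + q) = -429 + q)
135*y(-1) + A(-1) = 135*(-429 - 1) + (13 - 1*(-1)) = 135*(-430) + (13 + 1) = -58050 + 14 = -58036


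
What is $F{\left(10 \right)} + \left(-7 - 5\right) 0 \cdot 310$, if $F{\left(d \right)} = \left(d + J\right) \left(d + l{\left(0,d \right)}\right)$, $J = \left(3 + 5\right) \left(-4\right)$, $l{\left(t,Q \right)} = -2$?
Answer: $-176$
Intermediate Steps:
$J = -32$ ($J = 8 \left(-4\right) = -32$)
$F{\left(d \right)} = \left(-32 + d\right) \left(-2 + d\right)$ ($F{\left(d \right)} = \left(d - 32\right) \left(d - 2\right) = \left(-32 + d\right) \left(-2 + d\right)$)
$F{\left(10 \right)} + \left(-7 - 5\right) 0 \cdot 310 = \left(64 + 10^{2} - 340\right) + \left(-7 - 5\right) 0 \cdot 310 = \left(64 + 100 - 340\right) + \left(-12\right) 0 \cdot 310 = -176 + 0 \cdot 310 = -176 + 0 = -176$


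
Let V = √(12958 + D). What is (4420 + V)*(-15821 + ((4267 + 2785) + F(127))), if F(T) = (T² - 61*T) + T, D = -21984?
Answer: -1149200 - 260*I*√9026 ≈ -1.1492e+6 - 24701.0*I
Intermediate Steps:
F(T) = T² - 60*T
V = I*√9026 (V = √(12958 - 21984) = √(-9026) = I*√9026 ≈ 95.005*I)
(4420 + V)*(-15821 + ((4267 + 2785) + F(127))) = (4420 + I*√9026)*(-15821 + ((4267 + 2785) + 127*(-60 + 127))) = (4420 + I*√9026)*(-15821 + (7052 + 127*67)) = (4420 + I*√9026)*(-15821 + (7052 + 8509)) = (4420 + I*√9026)*(-15821 + 15561) = (4420 + I*√9026)*(-260) = -1149200 - 260*I*√9026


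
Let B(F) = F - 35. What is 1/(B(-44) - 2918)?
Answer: -1/2997 ≈ -0.00033367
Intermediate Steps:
B(F) = -35 + F
1/(B(-44) - 2918) = 1/((-35 - 44) - 2918) = 1/(-79 - 2918) = 1/(-2997) = -1/2997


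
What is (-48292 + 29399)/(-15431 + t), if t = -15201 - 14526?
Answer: 18893/45158 ≈ 0.41838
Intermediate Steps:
t = -29727
(-48292 + 29399)/(-15431 + t) = (-48292 + 29399)/(-15431 - 29727) = -18893/(-45158) = -18893*(-1/45158) = 18893/45158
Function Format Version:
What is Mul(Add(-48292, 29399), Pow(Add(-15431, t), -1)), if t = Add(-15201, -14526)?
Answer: Rational(18893, 45158) ≈ 0.41838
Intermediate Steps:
t = -29727
Mul(Add(-48292, 29399), Pow(Add(-15431, t), -1)) = Mul(Add(-48292, 29399), Pow(Add(-15431, -29727), -1)) = Mul(-18893, Pow(-45158, -1)) = Mul(-18893, Rational(-1, 45158)) = Rational(18893, 45158)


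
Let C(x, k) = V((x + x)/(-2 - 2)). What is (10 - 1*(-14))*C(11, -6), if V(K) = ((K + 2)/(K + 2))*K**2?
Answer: 726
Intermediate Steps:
V(K) = K**2 (V(K) = ((2 + K)/(2 + K))*K**2 = 1*K**2 = K**2)
C(x, k) = x**2/4 (C(x, k) = ((x + x)/(-2 - 2))**2 = ((2*x)/(-4))**2 = ((2*x)*(-1/4))**2 = (-x/2)**2 = x**2/4)
(10 - 1*(-14))*C(11, -6) = (10 - 1*(-14))*((1/4)*11**2) = (10 + 14)*((1/4)*121) = 24*(121/4) = 726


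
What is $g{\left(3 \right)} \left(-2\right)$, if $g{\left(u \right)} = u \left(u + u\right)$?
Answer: $-36$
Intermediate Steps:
$g{\left(u \right)} = 2 u^{2}$ ($g{\left(u \right)} = u 2 u = 2 u^{2}$)
$g{\left(3 \right)} \left(-2\right) = 2 \cdot 3^{2} \left(-2\right) = 2 \cdot 9 \left(-2\right) = 18 \left(-2\right) = -36$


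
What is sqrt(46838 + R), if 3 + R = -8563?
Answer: 8*sqrt(598) ≈ 195.63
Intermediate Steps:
R = -8566 (R = -3 - 8563 = -8566)
sqrt(46838 + R) = sqrt(46838 - 8566) = sqrt(38272) = 8*sqrt(598)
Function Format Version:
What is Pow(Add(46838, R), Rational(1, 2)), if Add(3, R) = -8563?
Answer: Mul(8, Pow(598, Rational(1, 2))) ≈ 195.63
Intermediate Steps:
R = -8566 (R = Add(-3, -8563) = -8566)
Pow(Add(46838, R), Rational(1, 2)) = Pow(Add(46838, -8566), Rational(1, 2)) = Pow(38272, Rational(1, 2)) = Mul(8, Pow(598, Rational(1, 2)))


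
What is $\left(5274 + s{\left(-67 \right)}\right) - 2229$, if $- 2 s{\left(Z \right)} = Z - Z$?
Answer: $3045$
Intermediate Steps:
$s{\left(Z \right)} = 0$ ($s{\left(Z \right)} = - \frac{Z - Z}{2} = \left(- \frac{1}{2}\right) 0 = 0$)
$\left(5274 + s{\left(-67 \right)}\right) - 2229 = \left(5274 + 0\right) - 2229 = 5274 - 2229 = 3045$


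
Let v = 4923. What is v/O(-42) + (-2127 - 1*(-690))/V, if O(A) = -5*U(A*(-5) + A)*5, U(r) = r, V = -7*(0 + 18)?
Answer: 42977/4200 ≈ 10.233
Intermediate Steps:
V = -126 (V = -7*18 = -126)
O(A) = 100*A (O(A) = -5*(A*(-5) + A)*5 = -5*(-5*A + A)*5 = -(-20)*A*5 = (20*A)*5 = 100*A)
v/O(-42) + (-2127 - 1*(-690))/V = 4923/((100*(-42))) + (-2127 - 1*(-690))/(-126) = 4923/(-4200) + (-2127 + 690)*(-1/126) = 4923*(-1/4200) - 1437*(-1/126) = -1641/1400 + 479/42 = 42977/4200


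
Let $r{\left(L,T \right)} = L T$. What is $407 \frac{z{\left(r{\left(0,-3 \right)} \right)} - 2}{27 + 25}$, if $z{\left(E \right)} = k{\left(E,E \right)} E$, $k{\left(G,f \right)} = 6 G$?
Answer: $- \frac{407}{26} \approx -15.654$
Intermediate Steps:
$z{\left(E \right)} = 6 E^{2}$ ($z{\left(E \right)} = 6 E E = 6 E^{2}$)
$407 \frac{z{\left(r{\left(0,-3 \right)} \right)} - 2}{27 + 25} = 407 \frac{6 \left(0 \left(-3\right)\right)^{2} - 2}{27 + 25} = 407 \frac{6 \cdot 0^{2} - 2}{52} = 407 \left(6 \cdot 0 - 2\right) \frac{1}{52} = 407 \left(0 - 2\right) \frac{1}{52} = 407 \left(\left(-2\right) \frac{1}{52}\right) = 407 \left(- \frac{1}{26}\right) = - \frac{407}{26}$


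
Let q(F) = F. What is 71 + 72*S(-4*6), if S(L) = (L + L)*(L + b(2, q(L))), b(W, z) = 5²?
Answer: -3385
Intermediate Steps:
b(W, z) = 25
S(L) = 2*L*(25 + L) (S(L) = (L + L)*(L + 25) = (2*L)*(25 + L) = 2*L*(25 + L))
71 + 72*S(-4*6) = 71 + 72*(2*(-4*6)*(25 - 4*6)) = 71 + 72*(2*(-24)*(25 - 24)) = 71 + 72*(2*(-24)*1) = 71 + 72*(-48) = 71 - 3456 = -3385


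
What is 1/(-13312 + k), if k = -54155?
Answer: -1/67467 ≈ -1.4822e-5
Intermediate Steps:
1/(-13312 + k) = 1/(-13312 - 54155) = 1/(-67467) = -1/67467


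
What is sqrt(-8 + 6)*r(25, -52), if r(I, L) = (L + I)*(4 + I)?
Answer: -783*I*sqrt(2) ≈ -1107.3*I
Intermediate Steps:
r(I, L) = (4 + I)*(I + L) (r(I, L) = (I + L)*(4 + I) = (4 + I)*(I + L))
sqrt(-8 + 6)*r(25, -52) = sqrt(-8 + 6)*(25**2 + 4*25 + 4*(-52) + 25*(-52)) = sqrt(-2)*(625 + 100 - 208 - 1300) = (I*sqrt(2))*(-783) = -783*I*sqrt(2)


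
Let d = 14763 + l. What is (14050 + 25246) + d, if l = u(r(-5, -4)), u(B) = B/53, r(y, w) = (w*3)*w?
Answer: 2865175/53 ≈ 54060.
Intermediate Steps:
r(y, w) = 3*w**2 (r(y, w) = (3*w)*w = 3*w**2)
u(B) = B/53 (u(B) = B*(1/53) = B/53)
l = 48/53 (l = (3*(-4)**2)/53 = (3*16)/53 = (1/53)*48 = 48/53 ≈ 0.90566)
d = 782487/53 (d = 14763 + 48/53 = 782487/53 ≈ 14764.)
(14050 + 25246) + d = (14050 + 25246) + 782487/53 = 39296 + 782487/53 = 2865175/53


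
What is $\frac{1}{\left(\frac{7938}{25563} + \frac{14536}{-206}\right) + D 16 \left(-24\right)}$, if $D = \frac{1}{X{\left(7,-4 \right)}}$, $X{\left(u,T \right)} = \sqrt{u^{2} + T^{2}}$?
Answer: $- \frac{1758738287919275}{66763788270364018} + \frac{73948064790624 \sqrt{65}}{33381894135182009} \approx -0.0084831$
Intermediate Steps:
$X{\left(u,T \right)} = \sqrt{T^{2} + u^{2}}$
$D = \frac{\sqrt{65}}{65}$ ($D = \frac{1}{\sqrt{\left(-4\right)^{2} + 7^{2}}} = \frac{1}{\sqrt{16 + 49}} = \frac{1}{\sqrt{65}} = \frac{\sqrt{65}}{65} \approx 0.12403$)
$\frac{1}{\left(\frac{7938}{25563} + \frac{14536}{-206}\right) + D 16 \left(-24\right)} = \frac{1}{\left(\frac{7938}{25563} + \frac{14536}{-206}\right) + \frac{\sqrt{65}}{65} \cdot 16 \left(-24\right)} = \frac{1}{\left(7938 \cdot \frac{1}{25563} + 14536 \left(- \frac{1}{206}\right)\right) + \frac{16 \sqrt{65}}{65} \left(-24\right)} = \frac{1}{\left(\frac{2646}{8521} - \frac{7268}{103}\right) - \frac{384 \sqrt{65}}{65}} = \frac{1}{- \frac{61658090}{877663} - \frac{384 \sqrt{65}}{65}}$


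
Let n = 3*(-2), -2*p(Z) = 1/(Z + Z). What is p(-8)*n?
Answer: -3/16 ≈ -0.18750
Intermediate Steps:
p(Z) = -1/(4*Z) (p(Z) = -1/(2*(Z + Z)) = -1/(2*Z)/2 = -1/(4*Z))
n = -6
p(-8)*n = -1/4/(-8)*(-6) = -1/4*(-1/8)*(-6) = (1/32)*(-6) = -3/16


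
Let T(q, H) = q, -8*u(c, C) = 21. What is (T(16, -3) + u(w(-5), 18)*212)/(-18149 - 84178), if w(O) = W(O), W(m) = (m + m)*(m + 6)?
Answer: 47/8898 ≈ 0.0052821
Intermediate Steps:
W(m) = 2*m*(6 + m) (W(m) = (2*m)*(6 + m) = 2*m*(6 + m))
w(O) = 2*O*(6 + O)
u(c, C) = -21/8 (u(c, C) = -⅛*21 = -21/8)
(T(16, -3) + u(w(-5), 18)*212)/(-18149 - 84178) = (16 - 21/8*212)/(-18149 - 84178) = (16 - 1113/2)/(-102327) = -1081/2*(-1/102327) = 47/8898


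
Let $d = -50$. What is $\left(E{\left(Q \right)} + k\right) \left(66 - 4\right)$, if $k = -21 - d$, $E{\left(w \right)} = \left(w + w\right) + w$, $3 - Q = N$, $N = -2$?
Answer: $2728$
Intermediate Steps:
$Q = 5$ ($Q = 3 - -2 = 3 + 2 = 5$)
$E{\left(w \right)} = 3 w$ ($E{\left(w \right)} = 2 w + w = 3 w$)
$k = 29$ ($k = -21 - -50 = -21 + 50 = 29$)
$\left(E{\left(Q \right)} + k\right) \left(66 - 4\right) = \left(3 \cdot 5 + 29\right) \left(66 - 4\right) = \left(15 + 29\right) 62 = 44 \cdot 62 = 2728$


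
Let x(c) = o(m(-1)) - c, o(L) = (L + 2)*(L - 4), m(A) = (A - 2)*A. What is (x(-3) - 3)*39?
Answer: -195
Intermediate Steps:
m(A) = A*(-2 + A) (m(A) = (-2 + A)*A = A*(-2 + A))
o(L) = (-4 + L)*(2 + L) (o(L) = (2 + L)*(-4 + L) = (-4 + L)*(2 + L))
x(c) = -5 - c (x(c) = (-8 + (-(-2 - 1))² - (-2)*(-2 - 1)) - c = (-8 + (-1*(-3))² - (-2)*(-3)) - c = (-8 + 3² - 2*3) - c = (-8 + 9 - 6) - c = -5 - c)
(x(-3) - 3)*39 = ((-5 - 1*(-3)) - 3)*39 = ((-5 + 3) - 3)*39 = (-2 - 3)*39 = -5*39 = -195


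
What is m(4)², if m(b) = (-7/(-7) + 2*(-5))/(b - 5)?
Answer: 81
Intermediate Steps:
m(b) = -9/(-5 + b) (m(b) = (-7*(-⅐) - 10)/(-5 + b) = (1 - 10)/(-5 + b) = -9/(-5 + b))
m(4)² = (-9/(-5 + 4))² = (-9/(-1))² = (-9*(-1))² = 9² = 81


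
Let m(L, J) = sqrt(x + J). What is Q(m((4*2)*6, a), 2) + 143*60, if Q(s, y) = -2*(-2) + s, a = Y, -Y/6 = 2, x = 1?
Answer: 8584 + I*sqrt(11) ≈ 8584.0 + 3.3166*I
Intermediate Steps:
Y = -12 (Y = -6*2 = -12)
a = -12
m(L, J) = sqrt(1 + J)
Q(s, y) = 4 + s
Q(m((4*2)*6, a), 2) + 143*60 = (4 + sqrt(1 - 12)) + 143*60 = (4 + sqrt(-11)) + 8580 = (4 + I*sqrt(11)) + 8580 = 8584 + I*sqrt(11)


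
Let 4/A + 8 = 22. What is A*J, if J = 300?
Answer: 600/7 ≈ 85.714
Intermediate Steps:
A = 2/7 (A = 4/(-8 + 22) = 4/14 = 4*(1/14) = 2/7 ≈ 0.28571)
A*J = (2/7)*300 = 600/7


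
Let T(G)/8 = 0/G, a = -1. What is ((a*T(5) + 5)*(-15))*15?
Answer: -1125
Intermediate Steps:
T(G) = 0 (T(G) = 8*(0/G) = 8*0 = 0)
((a*T(5) + 5)*(-15))*15 = ((-1*0 + 5)*(-15))*15 = ((0 + 5)*(-15))*15 = (5*(-15))*15 = -75*15 = -1125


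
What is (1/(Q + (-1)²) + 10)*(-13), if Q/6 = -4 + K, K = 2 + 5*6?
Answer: -1691/13 ≈ -130.08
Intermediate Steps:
K = 32 (K = 2 + 30 = 32)
Q = 168 (Q = 6*(-4 + 32) = 6*28 = 168)
(1/(Q + (-1)²) + 10)*(-13) = (1/(168 + (-1)²) + 10)*(-13) = (1/(168 + 1) + 10)*(-13) = (1/169 + 10)*(-13) = (1691/169)*(-13) = -1691/13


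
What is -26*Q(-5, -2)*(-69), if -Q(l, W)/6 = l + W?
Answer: 75348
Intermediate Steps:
Q(l, W) = -6*W - 6*l (Q(l, W) = -6*(l + W) = -6*(W + l) = -6*W - 6*l)
-26*Q(-5, -2)*(-69) = -26*(-6*(-2) - 6*(-5))*(-69) = -26*(12 + 30)*(-69) = -26*42*(-69) = -1092*(-69) = 75348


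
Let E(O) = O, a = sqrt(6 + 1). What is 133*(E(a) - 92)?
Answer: -12236 + 133*sqrt(7) ≈ -11884.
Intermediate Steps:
a = sqrt(7) ≈ 2.6458
133*(E(a) - 92) = 133*(sqrt(7) - 92) = 133*(-92 + sqrt(7)) = -12236 + 133*sqrt(7)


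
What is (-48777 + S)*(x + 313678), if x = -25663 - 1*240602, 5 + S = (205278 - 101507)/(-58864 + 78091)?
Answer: -2615601575227/1131 ≈ -2.3126e+9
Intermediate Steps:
S = 7636/19227 (S = -5 + (205278 - 101507)/(-58864 + 78091) = -5 + 103771/19227 = 7636/19227 ≈ 0.39715)
x = -266265 (x = -25663 - 240602 = -266265)
(-48777 + S)*(x + 313678) = (-48777 + 7636/19227)*(-266265 + 313678) = -937827743/19227*47413 = -2615601575227/1131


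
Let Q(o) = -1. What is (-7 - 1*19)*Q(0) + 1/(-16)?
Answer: 415/16 ≈ 25.938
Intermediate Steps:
(-7 - 1*19)*Q(0) + 1/(-16) = (-7 - 1*19)*(-1) + 1/(-16) = (-7 - 19)*(-1) - 1/16 = -26*(-1) - 1/16 = 26 - 1/16 = 415/16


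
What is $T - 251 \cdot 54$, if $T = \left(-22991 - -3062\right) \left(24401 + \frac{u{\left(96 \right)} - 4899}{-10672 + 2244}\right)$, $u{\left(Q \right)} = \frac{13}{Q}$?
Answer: $- \frac{435736149581}{896} \approx -4.8631 \cdot 10^{8}$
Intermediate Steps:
$T = - \frac{435724005197}{896}$ ($T = \left(-22991 - -3062\right) \left(24401 + \frac{\frac{13}{96} - 4899}{-10672 + 2244}\right) = \left(-22991 + \left(3136 - 74\right)\right) \left(24401 + \frac{13 \cdot \frac{1}{96} - 4899}{-8428}\right) = \left(-22991 + 3062\right) \left(24401 + \left(\frac{13}{96} - 4899\right) \left(- \frac{1}{8428}\right)\right) = - 19929 \left(24401 - - \frac{10937}{18816}\right) = - 19929 \left(24401 + \frac{10937}{18816}\right) = \left(-19929\right) \frac{459140153}{18816} = - \frac{435724005197}{896} \approx -4.863 \cdot 10^{8}$)
$T - 251 \cdot 54 = - \frac{435724005197}{896} - 251 \cdot 54 = - \frac{435724005197}{896} - 13554 = - \frac{435736149581}{896}$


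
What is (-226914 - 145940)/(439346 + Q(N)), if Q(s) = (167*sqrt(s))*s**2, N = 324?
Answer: -186427/157998601 ≈ -0.0011799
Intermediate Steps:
Q(s) = 167*s**(5/2)
(-226914 - 145940)/(439346 + Q(N)) = (-226914 - 145940)/(439346 + 167*324**(5/2)) = -372854/(439346 + 167*1889568) = -372854/(439346 + 315557856) = -372854/315997202 = -372854*1/315997202 = -186427/157998601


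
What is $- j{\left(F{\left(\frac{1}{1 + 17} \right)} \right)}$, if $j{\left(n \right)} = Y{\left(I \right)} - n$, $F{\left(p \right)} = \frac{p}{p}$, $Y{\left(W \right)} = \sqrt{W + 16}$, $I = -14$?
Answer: $1 - \sqrt{2} \approx -0.41421$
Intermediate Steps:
$Y{\left(W \right)} = \sqrt{16 + W}$
$F{\left(p \right)} = 1$
$j{\left(n \right)} = \sqrt{2} - n$ ($j{\left(n \right)} = \sqrt{16 - 14} - n = \sqrt{2} - n$)
$- j{\left(F{\left(\frac{1}{1 + 17} \right)} \right)} = - (\sqrt{2} - 1) = - (-1 + \sqrt{2}) = 1 - \sqrt{2}$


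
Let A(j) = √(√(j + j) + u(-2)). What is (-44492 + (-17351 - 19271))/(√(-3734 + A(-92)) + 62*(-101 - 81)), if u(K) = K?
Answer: 81114/(11284 - √(-3734 + √(-2 + 2*I*√46))) ≈ 7.1882 + 0.038914*I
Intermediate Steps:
A(j) = √(-2 + √2*√j) (A(j) = √(√(j + j) - 2) = √(√(2*j) - 2) = √(√2*√j - 2) = √(-2 + √2*√j))
(-44492 + (-17351 - 19271))/(√(-3734 + A(-92)) + 62*(-101 - 81)) = (-44492 + (-17351 - 19271))/(√(-3734 + √(-2 + √2*√(-92))) + 62*(-101 - 81)) = (-44492 - 36622)/(√(-3734 + √(-2 + √2*(2*I*√23))) + 62*(-182)) = -81114/(√(-3734 + √(-2 + 2*I*√46)) - 11284) = -81114/(-11284 + √(-3734 + √(-2 + 2*I*√46)))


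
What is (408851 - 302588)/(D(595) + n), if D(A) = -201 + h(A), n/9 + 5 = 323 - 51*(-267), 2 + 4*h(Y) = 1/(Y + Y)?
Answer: 56201320/66224029 ≈ 0.84865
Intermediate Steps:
h(Y) = -1/2 + 1/(8*Y) (h(Y) = -1/2 + 1/(4*(Y + Y)) = -1/2 + 1/(4*((2*Y))) = -1/2 + (1/(2*Y))/4 = -1/2 + 1/(8*Y))
n = 125415 (n = -45 + 9*(323 - 51*(-267)) = -45 + 9*(323 + 13617) = -45 + 9*13940 = -45 + 125460 = 125415)
D(A) = -201 + (1 - 4*A)/(8*A)
(408851 - 302588)/(D(595) + n) = (408851 - 302588)/((1/8)*(1 - 1612*595)/595 + 125415) = 106263/((1/8)*(1/595)*(1 - 959140) + 125415) = 106263/((1/8)*(1/595)*(-959139) + 125415) = 106263/(-959139/4760 + 125415) = 106263/(596016261/4760) = 106263*(4760/596016261) = 56201320/66224029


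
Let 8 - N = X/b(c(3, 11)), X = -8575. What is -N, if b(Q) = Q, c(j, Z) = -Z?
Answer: 8487/11 ≈ 771.54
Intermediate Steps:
N = -8487/11 (N = 8 - (-8575)/((-1*11)) = 8 - (-8575)/(-11) = 8 - (-8575)*(-1)/11 = 8 - 1*8575/11 = 8 - 8575/11 = -8487/11 ≈ -771.54)
-N = -1*(-8487/11) = 8487/11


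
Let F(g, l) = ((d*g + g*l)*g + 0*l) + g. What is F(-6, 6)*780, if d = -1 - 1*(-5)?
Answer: 276120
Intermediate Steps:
d = 4 (d = -1 + 5 = 4)
F(g, l) = g + g*(4*g + g*l) (F(g, l) = ((4*g + g*l)*g + 0*l) + g = (g*(4*g + g*l) + 0) + g = g*(4*g + g*l) + g = g + g*(4*g + g*l))
F(-6, 6)*780 = -6*(1 + 4*(-6) - 6*6)*780 = -6*(1 - 24 - 36)*780 = -6*(-59)*780 = 354*780 = 276120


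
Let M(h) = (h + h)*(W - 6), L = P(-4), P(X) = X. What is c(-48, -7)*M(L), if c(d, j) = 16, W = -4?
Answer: 1280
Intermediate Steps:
L = -4
M(h) = -20*h (M(h) = (h + h)*(-4 - 6) = (2*h)*(-10) = -20*h)
c(-48, -7)*M(L) = 16*(-20*(-4)) = 16*80 = 1280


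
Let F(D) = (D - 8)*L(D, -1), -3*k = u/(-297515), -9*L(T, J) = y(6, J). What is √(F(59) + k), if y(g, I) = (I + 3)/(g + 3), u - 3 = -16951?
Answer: I*√9164689546890/2677635 ≈ 1.1306*I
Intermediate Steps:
u = -16948 (u = 3 - 16951 = -16948)
y(g, I) = (3 + I)/(3 + g)
L(T, J) = -1/27 - J/81 (L(T, J) = -(3 + J)/(9*(3 + 6)) = -(3 + J)/(9*9) = -(3 + J)/81 = -(⅓ + J/9)/9 = -1/27 - J/81)
k = -16948/892545 (k = -(-16948)/(3*(-297515)) = -(-16948)*(-1)/(3*297515) = -⅓*16948/297515 = -16948/892545 ≈ -0.018988)
F(D) = 16/81 - 2*D/81 (F(D) = (D - 8)*(-1/27 - 1/81*(-1)) = (-8 + D)*(-1/27 + 1/81) = (-8 + D)*(-2/81) = 16/81 - 2*D/81)
√(F(59) + k) = √((16/81 - 2/81*59) - 16948/892545) = √((16/81 - 118/81) - 16948/892545) = √(-34/27 - 16948/892545) = √(-10268042/8032905) = I*√9164689546890/2677635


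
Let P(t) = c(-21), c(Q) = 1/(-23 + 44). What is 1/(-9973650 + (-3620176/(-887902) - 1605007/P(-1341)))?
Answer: -443951/19391243796859 ≈ -2.2894e-8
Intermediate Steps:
c(Q) = 1/21
P(t) = 1/21
1/(-9973650 + (-3620176/(-887902) - 1605007/P(-1341))) = 1/(-9973650 + (-3620176/(-887902) - 1605007/1/21)) = 1/(-9973650 + (-3620176*(-1/887902) - 1605007*21)) = 1/(-9973650 + (1810088/443951 - 33705147)) = 1/(-9973650 - 14963431905709/443951) = 1/(-19391243796859/443951) = -443951/19391243796859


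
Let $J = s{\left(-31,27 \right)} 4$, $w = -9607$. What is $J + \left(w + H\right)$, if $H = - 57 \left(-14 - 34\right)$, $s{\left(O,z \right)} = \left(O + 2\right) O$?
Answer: $-3275$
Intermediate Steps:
$s{\left(O,z \right)} = O \left(2 + O\right)$ ($s{\left(O,z \right)} = \left(2 + O\right) O = O \left(2 + O\right)$)
$H = 2736$ ($H = \left(-57\right) \left(-48\right) = 2736$)
$J = 3596$ ($J = - 31 \left(2 - 31\right) 4 = \left(-31\right) \left(-29\right) 4 = 899 \cdot 4 = 3596$)
$J + \left(w + H\right) = 3596 + \left(-9607 + 2736\right) = 3596 - 6871 = -3275$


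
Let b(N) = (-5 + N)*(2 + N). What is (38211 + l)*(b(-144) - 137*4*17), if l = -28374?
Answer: 116489754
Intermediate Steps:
(38211 + l)*(b(-144) - 137*4*17) = (38211 - 28374)*((-10 + (-144)² - 3*(-144)) - 137*4*17) = 9837*((-10 + 20736 + 432) - 548*17) = 9837*(21158 - 9316) = 9837*11842 = 116489754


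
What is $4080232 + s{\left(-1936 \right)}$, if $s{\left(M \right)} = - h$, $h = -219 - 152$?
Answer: $4080603$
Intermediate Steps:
$h = -371$ ($h = -219 - 152 = -371$)
$s{\left(M \right)} = 371$ ($s{\left(M \right)} = \left(-1\right) \left(-371\right) = 371$)
$4080232 + s{\left(-1936 \right)} = 4080232 + 371 = 4080603$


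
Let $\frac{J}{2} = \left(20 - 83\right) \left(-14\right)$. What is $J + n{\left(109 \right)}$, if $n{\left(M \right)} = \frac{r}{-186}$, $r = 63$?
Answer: $\frac{109347}{62} \approx 1763.7$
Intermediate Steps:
$n{\left(M \right)} = - \frac{21}{62}$ ($n{\left(M \right)} = \frac{63}{-186} = 63 \left(- \frac{1}{186}\right) = - \frac{21}{62}$)
$J = 1764$ ($J = 2 \left(20 - 83\right) \left(-14\right) = 2 \left(\left(-63\right) \left(-14\right)\right) = 2 \cdot 882 = 1764$)
$J + n{\left(109 \right)} = 1764 - \frac{21}{62} = \frac{109347}{62}$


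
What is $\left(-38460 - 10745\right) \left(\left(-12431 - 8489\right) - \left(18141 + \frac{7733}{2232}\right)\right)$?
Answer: $\frac{4290276701425}{2232} \approx 1.9222 \cdot 10^{9}$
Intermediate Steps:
$\left(-38460 - 10745\right) \left(\left(-12431 - 8489\right) - \left(18141 + \frac{7733}{2232}\right)\right) = - 49205 \left(-20920 - \frac{40498445}{2232}\right) = \left(-49205\right) \left(- \frac{87191885}{2232}\right) = \frac{4290276701425}{2232}$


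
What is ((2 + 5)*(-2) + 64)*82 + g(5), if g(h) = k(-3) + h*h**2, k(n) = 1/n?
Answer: 12674/3 ≈ 4224.7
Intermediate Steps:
g(h) = -1/3 + h**3 (g(h) = 1/(-3) + h*h**2 = -1/3 + h**3)
((2 + 5)*(-2) + 64)*82 + g(5) = ((2 + 5)*(-2) + 64)*82 + (-1/3 + 5**3) = (7*(-2) + 64)*82 + (-1/3 + 125) = (-14 + 64)*82 + 374/3 = 50*82 + 374/3 = 4100 + 374/3 = 12674/3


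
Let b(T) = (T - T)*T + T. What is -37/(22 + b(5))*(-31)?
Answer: 1147/27 ≈ 42.482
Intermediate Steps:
b(T) = T (b(T) = 0*T + T = 0 + T = T)
-37/(22 + b(5))*(-31) = -37/(22 + 5)*(-31) = -37/27*(-31) = 1147/27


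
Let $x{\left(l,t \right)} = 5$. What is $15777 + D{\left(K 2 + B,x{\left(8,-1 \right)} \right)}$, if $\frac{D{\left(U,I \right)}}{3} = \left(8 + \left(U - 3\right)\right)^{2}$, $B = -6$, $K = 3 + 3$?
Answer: $16140$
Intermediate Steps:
$K = 6$
$D{\left(U,I \right)} = 3 \left(5 + U\right)^{2}$ ($D{\left(U,I \right)} = 3 \left(8 + \left(U - 3\right)\right)^{2} = 3 \left(8 + \left(-3 + U\right)\right)^{2} = 3 \left(5 + U\right)^{2}$)
$15777 + D{\left(K 2 + B,x{\left(8,-1 \right)} \right)} = 15777 + 3 \left(5 + \left(6 \cdot 2 - 6\right)\right)^{2} = 15777 + 3 \left(5 + \left(12 - 6\right)\right)^{2} = 15777 + 3 \left(5 + 6\right)^{2} = 15777 + 3 \cdot 11^{2} = 15777 + 3 \cdot 121 = 15777 + 363 = 16140$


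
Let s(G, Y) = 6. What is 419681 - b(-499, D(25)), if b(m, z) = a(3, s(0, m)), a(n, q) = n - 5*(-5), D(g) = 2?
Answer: 419653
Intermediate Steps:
a(n, q) = 25 + n (a(n, q) = n + 25 = 25 + n)
b(m, z) = 28 (b(m, z) = 25 + 3 = 28)
419681 - b(-499, D(25)) = 419681 - 1*28 = 419681 - 28 = 419653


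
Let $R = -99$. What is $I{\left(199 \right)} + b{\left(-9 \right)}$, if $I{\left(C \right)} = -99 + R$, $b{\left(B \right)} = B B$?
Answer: $-117$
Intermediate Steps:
$b{\left(B \right)} = B^{2}$
$I{\left(C \right)} = -198$ ($I{\left(C \right)} = -99 - 99 = -198$)
$I{\left(199 \right)} + b{\left(-9 \right)} = -198 + \left(-9\right)^{2} = -198 + 81 = -117$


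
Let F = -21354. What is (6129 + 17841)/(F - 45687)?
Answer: -7990/22347 ≈ -0.35754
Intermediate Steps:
(6129 + 17841)/(F - 45687) = (6129 + 17841)/(-21354 - 45687) = 23970/(-67041) = 23970*(-1/67041) = -7990/22347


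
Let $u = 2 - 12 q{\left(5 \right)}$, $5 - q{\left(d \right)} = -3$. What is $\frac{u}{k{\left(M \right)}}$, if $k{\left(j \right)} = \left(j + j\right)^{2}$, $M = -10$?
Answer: $- \frac{47}{200} \approx -0.235$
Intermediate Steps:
$k{\left(j \right)} = 4 j^{2}$ ($k{\left(j \right)} = \left(2 j\right)^{2} = 4 j^{2}$)
$q{\left(d \right)} = 8$ ($q{\left(d \right)} = 5 - -3 = 5 + 3 = 8$)
$u = -94$ ($u = 2 - 96 = -94$)
$\frac{u}{k{\left(M \right)}} = - \frac{94}{4 \left(-10\right)^{2}} = - \frac{94}{4 \cdot 100} = - \frac{94}{400} = \left(-94\right) \frac{1}{400} = - \frac{47}{200}$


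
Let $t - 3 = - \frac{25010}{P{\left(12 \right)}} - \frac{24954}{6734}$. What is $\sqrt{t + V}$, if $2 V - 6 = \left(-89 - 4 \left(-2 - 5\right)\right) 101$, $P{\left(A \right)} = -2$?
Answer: $\frac{141 \sqrt{21501662}}{6734} \approx 97.092$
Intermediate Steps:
$t = \frac{42101959}{3367}$ ($t = 3 - \left(-12505 + \frac{12477}{3367}\right) = 3 - - \frac{42091858}{3367} = 3 + \left(12505 - \frac{12477}{3367}\right) = 3 + \frac{42091858}{3367} = \frac{42101959}{3367} \approx 12504.0$)
$V = - \frac{6155}{2}$ ($V = 3 + \frac{\left(-89 - 4 \left(-2 - 5\right)\right) 101}{2} = 3 + \frac{\left(-89 - -28\right) 101}{2} = 3 + \frac{\left(-89 + 28\right) 101}{2} = 3 + \frac{\left(-61\right) 101}{2} = 3 + \frac{1}{2} \left(-6161\right) = 3 - \frac{6161}{2} = - \frac{6155}{2} \approx -3077.5$)
$\sqrt{t + V} = \sqrt{\frac{42101959}{3367} - \frac{6155}{2}} = \sqrt{\frac{63480033}{6734}} = \frac{141 \sqrt{21501662}}{6734}$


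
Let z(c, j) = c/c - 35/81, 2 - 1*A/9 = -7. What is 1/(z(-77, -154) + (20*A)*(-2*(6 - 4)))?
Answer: -81/524834 ≈ -0.00015433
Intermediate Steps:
A = 81 (A = 18 - 9*(-7) = 18 + 63 = 81)
z(c, j) = 46/81 (z(c, j) = 1 - 35*1/81 = 1 - 35/81 = 46/81)
1/(z(-77, -154) + (20*A)*(-2*(6 - 4))) = 1/(46/81 + (20*81)*(-2*(6 - 4))) = 1/(46/81 + 1620*(-2*2)) = 1/(46/81 + 1620*(-4)) = 1/(46/81 - 6480) = 1/(-524834/81) = -81/524834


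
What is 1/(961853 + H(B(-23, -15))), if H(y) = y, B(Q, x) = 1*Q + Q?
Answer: 1/961807 ≈ 1.0397e-6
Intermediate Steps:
B(Q, x) = 2*Q (B(Q, x) = Q + Q = 2*Q)
1/(961853 + H(B(-23, -15))) = 1/(961853 + 2*(-23)) = 1/(961853 - 46) = 1/961807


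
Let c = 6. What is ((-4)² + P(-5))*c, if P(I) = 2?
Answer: 108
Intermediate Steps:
((-4)² + P(-5))*c = ((-4)² + 2)*6 = (16 + 2)*6 = 18*6 = 108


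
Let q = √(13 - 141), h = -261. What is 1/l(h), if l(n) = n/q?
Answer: -8*I*√2/261 ≈ -0.043348*I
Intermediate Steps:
q = 8*I*√2 (q = √(-128) = 8*I*√2 ≈ 11.314*I)
l(n) = -I*n*√2/16 (l(n) = n/((8*I*√2)) = n*(-I*√2/16) = -I*n*√2/16)
1/l(h) = 1/(-1/16*I*(-261)*√2) = 1/(261*I*√2/16) = -8*I*√2/261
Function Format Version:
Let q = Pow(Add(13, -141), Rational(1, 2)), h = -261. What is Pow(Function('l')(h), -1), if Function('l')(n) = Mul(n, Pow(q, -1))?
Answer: Mul(Rational(-8, 261), I, Pow(2, Rational(1, 2))) ≈ Mul(-0.043348, I)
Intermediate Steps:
q = Mul(8, I, Pow(2, Rational(1, 2))) (q = Pow(-128, Rational(1, 2)) = Mul(8, I, Pow(2, Rational(1, 2))) ≈ Mul(11.314, I))
Function('l')(n) = Mul(Rational(-1, 16), I, n, Pow(2, Rational(1, 2))) (Function('l')(n) = Mul(n, Pow(Mul(8, I, Pow(2, Rational(1, 2))), -1)) = Mul(n, Mul(Rational(-1, 16), I, Pow(2, Rational(1, 2)))) = Mul(Rational(-1, 16), I, n, Pow(2, Rational(1, 2))))
Pow(Function('l')(h), -1) = Pow(Mul(Rational(-1, 16), I, -261, Pow(2, Rational(1, 2))), -1) = Pow(Mul(Rational(261, 16), I, Pow(2, Rational(1, 2))), -1) = Mul(Rational(-8, 261), I, Pow(2, Rational(1, 2)))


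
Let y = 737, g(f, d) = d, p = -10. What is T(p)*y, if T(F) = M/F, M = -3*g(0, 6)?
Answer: 6633/5 ≈ 1326.6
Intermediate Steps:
M = -18 (M = -3*6 = -18)
T(F) = -18/F
T(p)*y = -18/(-10)*737 = -18*(-⅒)*737 = (9/5)*737 = 6633/5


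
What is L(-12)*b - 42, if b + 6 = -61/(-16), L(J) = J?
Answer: -63/4 ≈ -15.750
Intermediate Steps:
b = -35/16 (b = -6 - 61/(-16) = -6 - 61*(-1/16) = -6 + 61/16 = -35/16 ≈ -2.1875)
L(-12)*b - 42 = -12*(-35/16) - 42 = 105/4 - 42 = -63/4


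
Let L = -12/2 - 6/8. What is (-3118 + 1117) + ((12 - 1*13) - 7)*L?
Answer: -1947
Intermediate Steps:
L = -27/4 (L = -12*½ - 6*⅛ = -6 - ¾ = -27/4 ≈ -6.7500)
(-3118 + 1117) + ((12 - 1*13) - 7)*L = (-3118 + 1117) + ((12 - 1*13) - 7)*(-27/4) = -2001 + ((12 - 13) - 7)*(-27/4) = -2001 + (-1 - 7)*(-27/4) = -2001 - 8*(-27/4) = -2001 + 54 = -1947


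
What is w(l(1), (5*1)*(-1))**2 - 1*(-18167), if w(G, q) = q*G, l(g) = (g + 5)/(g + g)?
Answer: 18392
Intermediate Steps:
l(g) = (5 + g)/(2*g) (l(g) = (5 + g)/((2*g)) = (5 + g)*(1/(2*g)) = (5 + g)/(2*g))
w(G, q) = G*q
w(l(1), (5*1)*(-1))**2 - 1*(-18167) = (((1/2)*(5 + 1)/1)*((5*1)*(-1)))**2 - 1*(-18167) = (((1/2)*1*6)*(5*(-1)))**2 + 18167 = (3*(-5))**2 + 18167 = (-15)**2 + 18167 = 225 + 18167 = 18392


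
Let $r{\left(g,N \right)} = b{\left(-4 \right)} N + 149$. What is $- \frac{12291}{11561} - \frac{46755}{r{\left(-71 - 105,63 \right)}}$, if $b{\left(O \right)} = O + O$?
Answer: $\frac{107234250}{820831} \approx 130.64$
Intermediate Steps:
$b{\left(O \right)} = 2 O$
$r{\left(g,N \right)} = 149 - 8 N$ ($r{\left(g,N \right)} = 2 \left(-4\right) N + 149 = - 8 N + 149 = 149 - 8 N$)
$- \frac{12291}{11561} - \frac{46755}{r{\left(-71 - 105,63 \right)}} = - \frac{12291}{11561} - \frac{46755}{149 - 504} = \left(-12291\right) \frac{1}{11561} - \frac{46755}{149 - 504} = - \frac{12291}{11561} - \frac{46755}{-355} = - \frac{12291}{11561} - - \frac{9351}{71} = - \frac{12291}{11561} + \frac{9351}{71} = \frac{107234250}{820831}$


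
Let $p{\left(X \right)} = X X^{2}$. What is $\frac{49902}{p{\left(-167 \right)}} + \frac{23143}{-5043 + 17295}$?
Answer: $\frac{107176266905}{57063236676} \approx 1.8782$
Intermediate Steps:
$p{\left(X \right)} = X^{3}$
$\frac{49902}{p{\left(-167 \right)}} + \frac{23143}{-5043 + 17295} = \frac{49902}{\left(-167\right)^{3}} + \frac{23143}{-5043 + 17295} = \frac{49902}{-4657463} + \frac{23143}{12252} = 49902 \left(- \frac{1}{4657463}\right) + 23143 \cdot \frac{1}{12252} = - \frac{49902}{4657463} + \frac{23143}{12252} = \frac{107176266905}{57063236676}$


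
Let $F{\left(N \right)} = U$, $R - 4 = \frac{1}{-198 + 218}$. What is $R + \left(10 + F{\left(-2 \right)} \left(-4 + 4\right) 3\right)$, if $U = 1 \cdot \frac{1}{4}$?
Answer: $\frac{281}{20} \approx 14.05$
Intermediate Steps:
$U = \frac{1}{4}$ ($U = 1 \cdot \frac{1}{4} = \frac{1}{4} \approx 0.25$)
$R = \frac{81}{20}$ ($R = 4 + \frac{1}{-198 + 218} = 4 + \frac{1}{20} = \frac{81}{20} \approx 4.05$)
$F{\left(N \right)} = \frac{1}{4}$
$R + \left(10 + F{\left(-2 \right)} \left(-4 + 4\right) 3\right) = \frac{81}{20} + \left(10 + \frac{-4 + 4}{4} \cdot 3\right) = \frac{81}{20} + \left(10 + \frac{1}{4} \cdot 0 \cdot 3\right) = \frac{81}{20} + \left(10 + 0 \cdot 3\right) = \frac{81}{20} + \left(10 + 0\right) = \frac{81}{20} + 10 = \frac{281}{20}$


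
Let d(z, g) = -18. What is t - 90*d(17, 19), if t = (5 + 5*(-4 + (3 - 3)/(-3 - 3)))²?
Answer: 1845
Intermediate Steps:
t = 225 (t = (5 + 5*(-4 + 0/(-6)))² = (5 + 5*(-4 + 0*(-⅙)))² = (5 + 5*(-4 + 0))² = (5 + 5*(-4))² = (5 - 20)² = (-15)² = 225)
t - 90*d(17, 19) = 225 - 90*(-18) = 225 + 1620 = 1845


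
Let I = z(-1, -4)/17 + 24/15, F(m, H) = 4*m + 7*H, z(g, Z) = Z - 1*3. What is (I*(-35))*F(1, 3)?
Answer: -17675/17 ≈ -1039.7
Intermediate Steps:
z(g, Z) = -3 + Z (z(g, Z) = Z - 3 = -3 + Z)
I = 101/85 (I = (-3 - 4)/17 + 24/15 = -7*1/17 + 24*(1/15) = -7/17 + 8/5 = 101/85 ≈ 1.1882)
(I*(-35))*F(1, 3) = ((101/85)*(-35))*(4*1 + 7*3) = -707*(4 + 21)/17 = -707/17*25 = -17675/17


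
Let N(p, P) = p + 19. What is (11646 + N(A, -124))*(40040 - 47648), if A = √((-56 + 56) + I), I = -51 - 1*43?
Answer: -88747320 - 7608*I*√94 ≈ -8.8747e+7 - 73762.0*I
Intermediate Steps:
I = -94 (I = -51 - 43 = -94)
A = I*√94 (A = √((-56 + 56) - 94) = √(0 - 94) = √(-94) = I*√94 ≈ 9.6954*I)
N(p, P) = 19 + p
(11646 + N(A, -124))*(40040 - 47648) = (11646 + (19 + I*√94))*(40040 - 47648) = (11665 + I*√94)*(-7608) = -88747320 - 7608*I*√94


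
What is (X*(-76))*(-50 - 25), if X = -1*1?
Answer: -5700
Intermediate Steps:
X = -1
(X*(-76))*(-50 - 25) = (-1*(-76))*(-50 - 25) = 76*(-75) = -5700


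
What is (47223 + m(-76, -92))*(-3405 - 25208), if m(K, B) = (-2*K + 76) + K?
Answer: -1355540875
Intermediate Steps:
m(K, B) = 76 - K (m(K, B) = (76 - 2*K) + K = 76 - K)
(47223 + m(-76, -92))*(-3405 - 25208) = (47223 + (76 - 1*(-76)))*(-3405 - 25208) = (47223 + (76 + 76))*(-28613) = (47223 + 152)*(-28613) = 47375*(-28613) = -1355540875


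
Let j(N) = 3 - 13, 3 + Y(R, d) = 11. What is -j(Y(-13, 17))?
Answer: 10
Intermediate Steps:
Y(R, d) = 8 (Y(R, d) = -3 + 11 = 8)
j(N) = -10
-j(Y(-13, 17)) = -1*(-10) = 10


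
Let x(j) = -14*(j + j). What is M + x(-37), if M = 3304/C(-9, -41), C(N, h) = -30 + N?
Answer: 37100/39 ≈ 951.28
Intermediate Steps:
M = -3304/39 (M = 3304/(-30 - 9) = 3304/(-39) = 3304*(-1/39) = -3304/39 ≈ -84.718)
x(j) = -28*j
M + x(-37) = -3304/39 - 28*(-37) = -3304/39 + 1036 = 37100/39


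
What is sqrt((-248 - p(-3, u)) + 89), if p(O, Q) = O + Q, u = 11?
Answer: I*sqrt(167) ≈ 12.923*I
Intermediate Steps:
sqrt((-248 - p(-3, u)) + 89) = sqrt((-248 - (-3 + 11)) + 89) = sqrt((-248 - 1*8) + 89) = sqrt((-248 - 8) + 89) = sqrt(-256 + 89) = sqrt(-167) = I*sqrt(167)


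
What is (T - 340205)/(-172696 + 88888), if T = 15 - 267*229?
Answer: 401333/83808 ≈ 4.7887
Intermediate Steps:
T = -61128 (T = 15 - 61143 = -61128)
(T - 340205)/(-172696 + 88888) = (-61128 - 340205)/(-172696 + 88888) = -401333/(-83808) = -401333*(-1/83808) = 401333/83808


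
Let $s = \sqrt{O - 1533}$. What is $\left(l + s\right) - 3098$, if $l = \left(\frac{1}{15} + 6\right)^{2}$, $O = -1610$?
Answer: $- \frac{688769}{225} + i \sqrt{3143} \approx -3061.2 + 56.062 i$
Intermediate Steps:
$s = i \sqrt{3143}$ ($s = \sqrt{-1610 - 1533} = \sqrt{-3143} = i \sqrt{3143} \approx 56.062 i$)
$l = \frac{8281}{225}$ ($l = \left(\frac{1}{15} + 6\right)^{2} = \left(\frac{91}{15}\right)^{2} = \frac{8281}{225} \approx 36.804$)
$\left(l + s\right) - 3098 = \left(\frac{8281}{225} + i \sqrt{3143}\right) - 3098 = - \frac{688769}{225} + i \sqrt{3143}$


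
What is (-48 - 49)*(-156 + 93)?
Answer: 6111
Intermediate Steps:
(-48 - 49)*(-156 + 93) = -97*(-63) = 6111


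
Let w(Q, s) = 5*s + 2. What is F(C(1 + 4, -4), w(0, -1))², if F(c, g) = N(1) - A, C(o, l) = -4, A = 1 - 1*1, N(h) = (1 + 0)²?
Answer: 1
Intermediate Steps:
N(h) = 1 (N(h) = 1² = 1)
w(Q, s) = 2 + 5*s
A = 0 (A = 1 - 1 = 0)
F(c, g) = 1 (F(c, g) = 1 - 1*0 = 1 + 0 = 1)
F(C(1 + 4, -4), w(0, -1))² = 1² = 1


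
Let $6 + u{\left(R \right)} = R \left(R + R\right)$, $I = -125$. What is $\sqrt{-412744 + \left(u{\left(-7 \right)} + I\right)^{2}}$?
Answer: $i \sqrt{411655} \approx 641.6 i$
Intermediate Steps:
$u{\left(R \right)} = -6 + 2 R^{2}$ ($u{\left(R \right)} = -6 + R \left(R + R\right) = -6 + R 2 R = -6 + 2 R^{2}$)
$\sqrt{-412744 + \left(u{\left(-7 \right)} + I\right)^{2}} = \sqrt{-412744 + \left(\left(-6 + 2 \left(-7\right)^{2}\right) - 125\right)^{2}} = \sqrt{-412744 + \left(\left(-6 + 2 \cdot 49\right) - 125\right)^{2}} = \sqrt{-412744 + \left(\left(-6 + 98\right) - 125\right)^{2}} = \sqrt{-412744 + \left(92 - 125\right)^{2}} = \sqrt{-412744 + \left(-33\right)^{2}} = \sqrt{-412744 + 1089} = \sqrt{-411655} = i \sqrt{411655}$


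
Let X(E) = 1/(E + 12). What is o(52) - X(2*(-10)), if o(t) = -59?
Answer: -471/8 ≈ -58.875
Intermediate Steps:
X(E) = 1/(12 + E)
o(52) - X(2*(-10)) = -59 - 1/(12 + 2*(-10)) = -59 - 1/(12 - 20) = -59 - 1/(-8) = -59 - 1*(-⅛) = -59 + ⅛ = -471/8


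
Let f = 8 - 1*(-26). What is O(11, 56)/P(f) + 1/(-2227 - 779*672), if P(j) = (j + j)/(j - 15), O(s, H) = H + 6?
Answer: 594899407/34340544 ≈ 17.324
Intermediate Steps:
O(s, H) = 6 + H
f = 34 (f = 8 + 26 = 34)
P(j) = 2*j/(-15 + j) (P(j) = (2*j)/(-15 + j) = 2*j/(-15 + j))
O(11, 56)/P(f) + 1/(-2227 - 779*672) = (6 + 56)/((2*34/(-15 + 34))) + 1/(-2227 - 779*672) = 62/((2*34/19)) + (1/672)/(-3006) = 62/((2*34*(1/19))) - 1/3006*1/672 = 62/(68/19) - 1/2020032 = 62*(19/68) - 1/2020032 = 589/34 - 1/2020032 = 594899407/34340544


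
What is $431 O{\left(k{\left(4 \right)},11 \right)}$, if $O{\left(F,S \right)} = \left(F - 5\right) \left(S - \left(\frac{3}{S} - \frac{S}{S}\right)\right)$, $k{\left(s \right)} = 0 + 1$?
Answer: $- \frac{222396}{11} \approx -20218.0$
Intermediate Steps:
$k{\left(s \right)} = 1$
$O{\left(F,S \right)} = \left(-5 + F\right) \left(1 + S - \frac{3}{S}\right)$ ($O{\left(F,S \right)} = \left(-5 + F\right) \left(S + \left(- \frac{3}{S} + 1\right)\right) = \left(-5 + F\right) \left(S + \left(1 - \frac{3}{S}\right)\right) = \left(-5 + F\right) \left(1 + S - \frac{3}{S}\right)$)
$431 O{\left(k{\left(4 \right)},11 \right)} = 431 \frac{15 - 3 + 11 \left(-5 + 1 - 55 + 1 \cdot 11\right)}{11} = 431 \frac{15 - 3 + 11 \left(-5 + 1 - 55 + 11\right)}{11} = 431 \frac{15 - 3 + 11 \left(-48\right)}{11} = 431 \frac{15 - 3 - 528}{11} = 431 \cdot \frac{1}{11} \left(-516\right) = 431 \left(- \frac{516}{11}\right) = - \frac{222396}{11}$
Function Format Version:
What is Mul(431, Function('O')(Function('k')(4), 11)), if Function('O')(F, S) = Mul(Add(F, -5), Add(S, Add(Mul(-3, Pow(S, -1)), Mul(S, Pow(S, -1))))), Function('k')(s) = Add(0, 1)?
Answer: Rational(-222396, 11) ≈ -20218.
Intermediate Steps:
Function('k')(s) = 1
Function('O')(F, S) = Mul(Add(-5, F), Add(1, S, Mul(-3, Pow(S, -1)))) (Function('O')(F, S) = Mul(Add(-5, F), Add(S, Add(Mul(-3, Pow(S, -1)), 1))) = Mul(Add(-5, F), Add(S, Add(1, Mul(-3, Pow(S, -1))))) = Mul(Add(-5, F), Add(1, S, Mul(-3, Pow(S, -1)))))
Mul(431, Function('O')(Function('k')(4), 11)) = Mul(431, Mul(Pow(11, -1), Add(15, Mul(-3, 1), Mul(11, Add(-5, 1, Mul(-5, 11), Mul(1, 11)))))) = Mul(431, Mul(Rational(1, 11), Add(15, -3, Mul(11, Add(-5, 1, -55, 11))))) = Mul(431, Mul(Rational(1, 11), Add(15, -3, Mul(11, -48)))) = Mul(431, Mul(Rational(1, 11), Add(15, -3, -528))) = Mul(431, Mul(Rational(1, 11), -516)) = Mul(431, Rational(-516, 11)) = Rational(-222396, 11)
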